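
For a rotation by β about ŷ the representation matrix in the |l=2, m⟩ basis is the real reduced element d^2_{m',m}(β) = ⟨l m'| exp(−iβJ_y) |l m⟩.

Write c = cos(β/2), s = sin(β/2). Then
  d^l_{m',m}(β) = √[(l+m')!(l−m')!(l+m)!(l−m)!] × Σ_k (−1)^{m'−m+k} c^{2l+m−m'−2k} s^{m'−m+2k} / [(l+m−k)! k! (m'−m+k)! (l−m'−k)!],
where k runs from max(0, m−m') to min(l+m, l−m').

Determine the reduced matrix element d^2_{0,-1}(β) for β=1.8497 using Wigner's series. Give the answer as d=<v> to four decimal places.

d=0.3241

d^2_{0,-1}(β=1.8497) via Wigner's sum:
c=cos(1.8497/2)=0.601954, s=sin(1.8497/2)=0.798530; N=√[2·2·1·6]=4.898979
Admissible k: 0..1 (factorial args all ≥0)
  k=0: (−1)^1·4.8990/(2)·0.6020^3·0.7985^1 = -0.426636
  k=1: (−1)^2·4.8990/(2)·0.6020^1·0.7985^3 = +0.750782
d^2_{0,-1}(1.8497) = -0.426636 +0.750782 = +0.324145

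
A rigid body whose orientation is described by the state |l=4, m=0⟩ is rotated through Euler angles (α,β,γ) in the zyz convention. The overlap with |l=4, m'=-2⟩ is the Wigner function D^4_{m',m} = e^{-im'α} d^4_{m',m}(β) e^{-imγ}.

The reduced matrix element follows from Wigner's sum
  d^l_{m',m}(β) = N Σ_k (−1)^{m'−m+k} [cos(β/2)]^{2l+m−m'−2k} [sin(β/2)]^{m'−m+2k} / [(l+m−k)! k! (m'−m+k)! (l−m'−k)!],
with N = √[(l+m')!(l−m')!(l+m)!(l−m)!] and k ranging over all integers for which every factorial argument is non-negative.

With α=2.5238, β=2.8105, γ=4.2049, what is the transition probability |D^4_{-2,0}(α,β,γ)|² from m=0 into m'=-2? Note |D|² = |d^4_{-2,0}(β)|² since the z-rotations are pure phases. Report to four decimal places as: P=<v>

First d^4_{-2,0}(β=2.8105), then the phase factors e^{-i(-2)α} and e^{-i(0)γ}:
c=cos(2.8105/2)=0.164791, s=sin(2.8105/2)=0.986328; N=√[2·720·24·24]=910.735966
k: max(0,(0)−(-2))=2 … min(4+(0),4−(-2))=4
  k=2: (−1)^0·910.7360/(96)·0.1648^6·0.9863^2 = +0.000185
  k=3: (−1)^1·910.7360/(36)·0.1648^4·0.9863^4 = -0.017657
  k=4: (−1)^2·910.7360/(96)·0.1648^2·0.9863^6 = +0.237202
d^4_{-2,0}(2.8105) = +0.000185 -0.017657 +0.237202 = +0.219730
|D^4_{-2,0}|² = |d^4_{-2,0}(β)|² = (+0.219730)² = 0.048281 (the z-rotation phases have unit modulus)

P=0.0483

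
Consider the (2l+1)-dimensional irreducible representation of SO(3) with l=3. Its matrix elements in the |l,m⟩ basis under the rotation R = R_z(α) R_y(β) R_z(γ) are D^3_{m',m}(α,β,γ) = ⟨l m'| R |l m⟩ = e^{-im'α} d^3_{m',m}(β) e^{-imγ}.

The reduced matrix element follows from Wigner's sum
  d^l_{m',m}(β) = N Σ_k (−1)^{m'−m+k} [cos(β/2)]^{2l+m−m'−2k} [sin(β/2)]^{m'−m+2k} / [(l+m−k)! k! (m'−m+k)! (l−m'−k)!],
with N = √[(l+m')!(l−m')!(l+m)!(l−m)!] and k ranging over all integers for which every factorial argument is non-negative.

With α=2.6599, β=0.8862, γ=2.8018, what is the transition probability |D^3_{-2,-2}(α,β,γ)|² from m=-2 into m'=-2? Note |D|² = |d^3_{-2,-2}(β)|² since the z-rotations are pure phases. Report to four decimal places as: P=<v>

Split into d^3_{-2,-2}(β=0.8862) × two z-phases.
With c≡cos(β/2)=0.903427 and s≡sin(β/2)=0.428742, N=[1·120·1·120]^{1/2}=120.000000
The bounds max(0,m−m')=0 and min(l+m,l−m')=1 give 2 terms
  k=0: (−1)^0·120.0000/(120)·0.9034^6·0.4287^0 = +0.543698
  k=1: (−1)^1·120.0000/(24)·0.9034^4·0.4287^2 = -0.612258
d^3_{-2,-2}(0.8862) = +0.543698 -0.612258 = -0.068559
|D^3_{-2,-2}|² = |d^3_{-2,-2}(β)|² = (-0.068559)² = 0.004700 (the z-rotation phases have unit modulus)

P=0.0047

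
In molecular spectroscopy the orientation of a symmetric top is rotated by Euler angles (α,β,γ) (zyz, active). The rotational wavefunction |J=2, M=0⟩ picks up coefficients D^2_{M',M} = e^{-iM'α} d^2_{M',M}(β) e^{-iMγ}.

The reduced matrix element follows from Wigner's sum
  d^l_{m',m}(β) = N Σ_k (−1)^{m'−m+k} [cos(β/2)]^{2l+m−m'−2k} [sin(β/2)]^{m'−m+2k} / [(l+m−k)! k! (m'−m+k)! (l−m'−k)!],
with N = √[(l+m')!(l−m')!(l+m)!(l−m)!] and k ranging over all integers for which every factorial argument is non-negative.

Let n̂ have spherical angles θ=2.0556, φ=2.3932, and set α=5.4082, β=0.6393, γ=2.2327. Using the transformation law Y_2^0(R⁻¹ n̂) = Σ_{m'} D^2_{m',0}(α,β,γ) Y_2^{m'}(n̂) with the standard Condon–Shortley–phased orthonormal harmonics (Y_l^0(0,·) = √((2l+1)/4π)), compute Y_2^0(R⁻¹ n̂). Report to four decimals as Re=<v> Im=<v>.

Need the full column D^2_{m',0} for m'=−2..2 at α=5.4082, β=0.6393, γ=2.2327.
cos(β/2)=0.949345, sin(β/2)=0.314234
d^2_{-2,0}: single k=2 term ⇒ +0.217987;  D = -0.038849-0.214498i
d^2_{-1,0}: k∈[1..2] ⇒ +0.658570 -0.072154 = +0.586416;  D = +0.375898-0.450094i
d^2_{0,0}: k∈[0..2] ⇒ +0.812264 -0.355972 +0.009750 = +0.466042;  D = +0.466042+0.000000i
d^2_{1,0}: k∈[0..1] ⇒ -0.658570 +0.072154 = -0.586416;  D = -0.375898-0.450094i
d^2_{2,0}: single k=0 term ⇒ +0.217987;  D = -0.038849+0.214498i
Y_2^{m'}(θ=2.0556,φ=2.3932) and Σ D·Y over m':
  (-0.0388-0.2145i)·(+0.0224+0.3016i)  (+0.3759-0.4501i)·(+0.2334+0.2168i)  (+0.4660+0.0000i)·(-0.1099+0.0000i)  (-0.3759-0.4501i)·(-0.2334+0.2168i)  (-0.0388+0.2145i)·(+0.0224-0.3016i)
Y_2^0(R⁻¹ n̂) = +0.447024+0.000000i

Re=0.4470 Im=0.0000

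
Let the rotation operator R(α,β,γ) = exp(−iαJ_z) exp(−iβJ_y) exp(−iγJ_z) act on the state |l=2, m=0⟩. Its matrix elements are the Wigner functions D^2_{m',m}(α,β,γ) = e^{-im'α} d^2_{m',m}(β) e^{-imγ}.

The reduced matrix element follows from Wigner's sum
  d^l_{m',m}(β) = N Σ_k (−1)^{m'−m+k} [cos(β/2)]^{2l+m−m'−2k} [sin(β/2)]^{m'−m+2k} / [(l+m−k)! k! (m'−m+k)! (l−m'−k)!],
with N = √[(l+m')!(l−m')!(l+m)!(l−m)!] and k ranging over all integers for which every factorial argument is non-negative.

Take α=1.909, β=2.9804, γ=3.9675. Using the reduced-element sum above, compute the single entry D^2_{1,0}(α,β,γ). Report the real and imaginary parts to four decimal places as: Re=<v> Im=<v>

Split into d^2_{1,0}(β=2.9804) × two z-phases.
Half-angle: c=0.080509, s=0.996754. N=√(6·1·2·2)=4.898979
The bounds max(0,m−m')=0 and min(l+m,l−m')=1 give 2 terms
  k=0: (−1)^1·4.8990/(2)·0.0805^3·0.9968^1 = -0.001274
  k=1: (−1)^2·4.8990/(2)·0.0805^1·0.9968^3 = +0.195292
d^2_{1,0}(2.9804) = -0.001274 +0.195292 = +0.194018
Phases: e^{-i·(1)·1.909}=-0.331793-0.943352i, e^{-i·(0)·3.9675}=+1.000000+0.000000i ⇒ D=-0.064374-0.183027i

Re=-0.0644 Im=-0.1830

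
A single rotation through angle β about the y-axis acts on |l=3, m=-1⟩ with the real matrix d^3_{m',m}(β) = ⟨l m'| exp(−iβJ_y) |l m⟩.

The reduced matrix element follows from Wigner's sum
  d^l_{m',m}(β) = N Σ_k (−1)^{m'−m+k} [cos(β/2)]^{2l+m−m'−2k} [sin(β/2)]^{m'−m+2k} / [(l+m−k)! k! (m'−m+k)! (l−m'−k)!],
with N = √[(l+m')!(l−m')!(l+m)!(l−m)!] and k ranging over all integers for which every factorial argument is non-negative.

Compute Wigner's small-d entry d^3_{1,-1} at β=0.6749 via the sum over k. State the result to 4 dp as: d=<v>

d=0.4371

d^3_{1,-1}(β=0.6749) via Wigner's sum:
Half-angle: c=0.943602, s=0.331082. N=√(24·2·2·24)=48.000000
Admissible k: 0..2 (factorial args all ≥0)
  k=0: (−1)^2·48.0000/(8)·0.9436^4·0.3311^2 = +0.521408
  k=1: (−1)^3·48.0000/(6)·0.9436^2·0.3311^4 = -0.085587
  k=2: (−1)^4·48.0000/(48)·0.9436^0·0.3311^6 = +0.001317
d^3_{1,-1}(0.6749) = +0.521408 -0.085587 +0.001317 = +0.437138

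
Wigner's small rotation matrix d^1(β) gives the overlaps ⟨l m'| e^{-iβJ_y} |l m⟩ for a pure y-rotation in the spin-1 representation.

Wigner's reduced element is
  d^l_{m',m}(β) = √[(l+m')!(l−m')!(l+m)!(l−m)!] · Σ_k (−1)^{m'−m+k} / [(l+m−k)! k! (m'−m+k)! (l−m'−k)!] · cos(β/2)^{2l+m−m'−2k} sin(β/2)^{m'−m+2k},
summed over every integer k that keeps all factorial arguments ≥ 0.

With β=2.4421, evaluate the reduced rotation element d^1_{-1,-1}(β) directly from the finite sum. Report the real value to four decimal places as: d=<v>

d^1_{-1,-1}(β=2.4421) via Wigner's sum:
c=cos(2.4421/2)=0.342660, s=sin(2.4421/2)=0.939460; N=√[1·2·1·2]=2.000000
The bounds max(0,m−m')=0 and min(l+m,l−m')=0 give 1 term
  k=0: (−1)^0·2.0000/(2)·0.3427^2·0.9395^0 = +0.117416
d^1_{-1,-1}(2.4421) = +0.117416

d=0.1174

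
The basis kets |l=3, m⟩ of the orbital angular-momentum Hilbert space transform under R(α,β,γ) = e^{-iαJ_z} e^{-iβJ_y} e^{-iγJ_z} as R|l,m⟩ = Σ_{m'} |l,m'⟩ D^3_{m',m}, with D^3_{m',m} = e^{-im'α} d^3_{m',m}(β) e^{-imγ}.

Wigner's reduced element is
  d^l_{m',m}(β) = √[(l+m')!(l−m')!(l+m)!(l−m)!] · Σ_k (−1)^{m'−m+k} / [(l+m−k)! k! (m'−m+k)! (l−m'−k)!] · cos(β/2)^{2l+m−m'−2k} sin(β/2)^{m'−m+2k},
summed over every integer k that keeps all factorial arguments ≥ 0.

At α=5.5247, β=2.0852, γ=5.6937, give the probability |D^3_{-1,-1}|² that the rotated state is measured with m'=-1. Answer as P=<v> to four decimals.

P=0.2299

Split into d^3_{-1,-1}(β=2.0852) × two z-phases.
With c≡cos(β/2)=0.503976 and s≡sin(β/2)=0.863717, N=[2·24·2·24]^{1/2}=48.000000
Admissible k: 0..2 (factorial args all ≥0)
  k=0: (−1)^0·48.0000/(48)·0.5040^6·0.8637^0 = +0.016386
  k=1: (−1)^1·48.0000/(6)·0.5040^4·0.8637^2 = -0.385012
  k=2: (−1)^2·48.0000/(8)·0.5040^2·0.8637^4 = +0.848122
d^3_{-1,-1}(2.0852) = +0.016386 -0.385012 +0.848122 = +0.479496
|D^3_{-1,-1}|² = |d^3_{-1,-1}(β)|² = (+0.479496)² = 0.229916 (the z-rotation phases have unit modulus)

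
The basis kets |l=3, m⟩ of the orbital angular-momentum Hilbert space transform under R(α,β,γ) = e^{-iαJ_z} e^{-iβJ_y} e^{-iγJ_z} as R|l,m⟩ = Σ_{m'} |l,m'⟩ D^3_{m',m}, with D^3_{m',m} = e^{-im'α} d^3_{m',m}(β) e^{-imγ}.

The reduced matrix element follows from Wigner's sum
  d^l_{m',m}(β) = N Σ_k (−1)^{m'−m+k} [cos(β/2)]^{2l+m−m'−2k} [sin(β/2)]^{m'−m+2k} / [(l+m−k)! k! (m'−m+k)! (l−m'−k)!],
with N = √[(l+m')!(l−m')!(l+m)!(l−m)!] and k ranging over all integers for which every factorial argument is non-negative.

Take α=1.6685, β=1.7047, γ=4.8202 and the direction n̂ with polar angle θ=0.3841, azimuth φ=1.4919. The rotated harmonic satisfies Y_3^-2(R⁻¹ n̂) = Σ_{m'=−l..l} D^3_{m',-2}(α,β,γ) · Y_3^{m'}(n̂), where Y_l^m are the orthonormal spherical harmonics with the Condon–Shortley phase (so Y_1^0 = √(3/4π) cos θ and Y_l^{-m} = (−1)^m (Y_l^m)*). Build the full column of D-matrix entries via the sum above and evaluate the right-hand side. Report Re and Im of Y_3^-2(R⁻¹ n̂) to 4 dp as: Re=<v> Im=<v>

Re=-0.2319 Im=-0.0186

Need the full column D^3_{m',-2} for m'=−3..3 at α=1.6685, β=1.7047, γ=4.8202.
cos(β/2)=0.658216, sin(β/2)=0.752829
d^3_{-3,-2}: single k=1 term ⇒ +0.227831;  D = -0.110970+0.198979i
d^3_{-2,-2}: k∈[0..1] ⇒ +0.081322 -0.531908 = -0.450585;  D = -0.413056-0.180033i
d^3_{-1,-2}: k∈[0..1] ⇒ -0.294129 +0.769528 = +0.475399;  D = +0.146529-0.452254i
d^3_{0,-2}: k∈[0..1] ⇒ +0.582676 -0.762225 = -0.179549;  D = +0.175392+0.038416i
d^3_{1,-2}: k∈[0..1] ⇒ -0.769528 +0.503328 = -0.266200;  D = +0.031317-0.264352i
d^3_{2,-2}: k∈[0..1] ⇒ +0.695813 -0.182045 = +0.513768;  D = +0.513663+0.010385i
d^3_{3,-2}: single k=0 term ⇒ -0.389876;  D = +0.030181+0.388706i
Y_3^{m'}(θ=0.3841,φ=1.4919) and Σ D·Y over m':
  (-0.1110+0.1990i)·(-0.0051+0.0213i)  (-0.4131-0.1800i)·(-0.1314-0.0209i)  (+0.1465-0.4523i)·(+0.0315-0.3981i)  (+0.1754+0.0384i)·(+0.4491+0.0000i)  (+0.0313-0.2644i)·(-0.0315-0.3981i)  (+0.5137+0.0104i)·(-0.1314+0.0209i)  (+0.0302+0.3887i)·(+0.0051+0.0213i)
Y_3^-2(R⁻¹ n̂) = -0.231942-0.018554i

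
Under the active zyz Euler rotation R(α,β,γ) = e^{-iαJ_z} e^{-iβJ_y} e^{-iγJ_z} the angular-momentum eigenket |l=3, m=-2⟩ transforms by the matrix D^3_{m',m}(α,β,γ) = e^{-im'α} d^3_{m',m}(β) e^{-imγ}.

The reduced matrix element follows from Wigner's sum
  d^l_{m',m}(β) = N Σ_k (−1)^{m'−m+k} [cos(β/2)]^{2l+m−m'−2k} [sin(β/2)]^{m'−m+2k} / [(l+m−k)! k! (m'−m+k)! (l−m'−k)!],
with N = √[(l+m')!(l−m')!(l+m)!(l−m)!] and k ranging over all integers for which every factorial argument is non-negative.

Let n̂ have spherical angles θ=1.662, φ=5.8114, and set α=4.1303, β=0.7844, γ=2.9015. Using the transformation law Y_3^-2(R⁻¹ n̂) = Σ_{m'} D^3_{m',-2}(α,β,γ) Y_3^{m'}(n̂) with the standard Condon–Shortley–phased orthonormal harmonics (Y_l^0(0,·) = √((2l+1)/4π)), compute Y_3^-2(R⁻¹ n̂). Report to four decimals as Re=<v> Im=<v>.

Re=0.1242 Im=-0.0690

Need the full column D^3_{m',-2} for m'=−3..3 at α=4.1303, β=0.7844, γ=2.9015.
cos(β/2)=0.924070, sin(β/2)=0.382222
d^3_{-3,-2}: single k=1 term ⇒ +0.630837;  D = +0.500032-0.384608i
d^3_{-2,-2}: k∈[0..1] ⇒ +0.622630 -0.532626 = +0.090005;  D = +0.006615+0.089761i
d^3_{-1,-2}: k∈[0..1] ⇒ -0.814407 +0.278672 = -0.535735;  D = +0.467946+0.260842i
d^3_{0,-2}: k∈[0..1] ⇒ +0.583462 -0.099824 = +0.483638;  D = +0.428943-0.223414i
d^3_{1,-2}: k∈[0..1] ⇒ -0.278672 +0.023839 = -0.254833;  D = +0.025924-0.253511i
d^3_{2,-2}: k∈[0..1] ⇒ +0.091126 -0.003118 = +0.088008;  D = -0.068211-0.055612i
d^3_{3,-2}: single k=0 term ⇒ -0.018465;  D = -0.017615+0.005540i
Y_3^{m'}(θ=1.662,φ=5.8114) and Σ D·Y over m':
  (+0.5000-0.3846i)·(+0.0638+0.4071i)  (+0.0066+0.0898i)·(-0.0542-0.0747i)  (+0.4679+0.2608i)·(-0.2748-0.1402i)  (+0.4289-0.2234i)·(+0.1006+0.0000i)  (+0.0259-0.2535i)·(+0.2748-0.1402i)  (-0.0682-0.0556i)·(-0.0542+0.0747i)  (-0.0176+0.0055i)·(-0.0638+0.4071i)
Y_3^-2(R⁻¹ n̂) = +0.124229-0.068995i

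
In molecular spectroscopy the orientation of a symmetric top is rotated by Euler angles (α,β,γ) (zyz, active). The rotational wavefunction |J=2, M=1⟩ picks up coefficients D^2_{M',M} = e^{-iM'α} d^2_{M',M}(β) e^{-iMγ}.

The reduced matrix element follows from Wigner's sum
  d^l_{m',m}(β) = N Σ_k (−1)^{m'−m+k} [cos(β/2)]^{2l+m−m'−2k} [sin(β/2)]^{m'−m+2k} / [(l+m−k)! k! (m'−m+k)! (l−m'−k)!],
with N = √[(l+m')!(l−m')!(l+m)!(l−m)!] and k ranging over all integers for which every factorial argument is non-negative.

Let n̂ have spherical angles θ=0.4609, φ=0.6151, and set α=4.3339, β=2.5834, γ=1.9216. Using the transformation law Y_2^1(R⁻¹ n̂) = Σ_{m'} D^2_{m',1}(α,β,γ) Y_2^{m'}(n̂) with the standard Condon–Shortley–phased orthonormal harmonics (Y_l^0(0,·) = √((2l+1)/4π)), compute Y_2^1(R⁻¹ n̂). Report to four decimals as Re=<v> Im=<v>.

Need the full column D^2_{m',1} for m'=−2..2 at α=4.3339, β=2.5834, γ=1.9216.
cos(β/2)=0.275487, sin(β/2)=0.961305
d^2_{-2,1}: single k=3 term ⇒ +0.489457;  D = +0.437922+0.218615i
d^2_{-1,1}: k∈[2..3] ⇒ +0.210400 -0.853974 = -0.643573;  D = +0.479878-0.428840i
d^2_{0,1}: k∈[1..2] ⇒ +0.049231 -0.599460 = -0.550229;  D = +0.189088+0.516718i
d^2_{1,1}: k∈[0..1] ⇒ +0.005760 -0.210400 = -0.204640;  D = -0.204562-0.005665i
d^2_{2,1}: single k=0 term ⇒ -0.040197;  D = +0.015882-0.036927i
Y_2^{m'}(θ=0.4609,φ=0.6151) and Σ D·Y over m':
  (+0.4379+0.2186i)·(+0.0255-0.0720i)  (+0.4799-0.4288i)·(+0.2513-0.1776i)  (+0.1891+0.5167i)·(+0.4436+0.0000i)  (-0.2046-0.0057i)·(-0.2513-0.1776i)  (+0.0159-0.0369i)·(+0.0255+0.0720i)
Y_2^1(R⁻¹ n̂) = +0.208736+0.048221i

Re=0.2087 Im=0.0482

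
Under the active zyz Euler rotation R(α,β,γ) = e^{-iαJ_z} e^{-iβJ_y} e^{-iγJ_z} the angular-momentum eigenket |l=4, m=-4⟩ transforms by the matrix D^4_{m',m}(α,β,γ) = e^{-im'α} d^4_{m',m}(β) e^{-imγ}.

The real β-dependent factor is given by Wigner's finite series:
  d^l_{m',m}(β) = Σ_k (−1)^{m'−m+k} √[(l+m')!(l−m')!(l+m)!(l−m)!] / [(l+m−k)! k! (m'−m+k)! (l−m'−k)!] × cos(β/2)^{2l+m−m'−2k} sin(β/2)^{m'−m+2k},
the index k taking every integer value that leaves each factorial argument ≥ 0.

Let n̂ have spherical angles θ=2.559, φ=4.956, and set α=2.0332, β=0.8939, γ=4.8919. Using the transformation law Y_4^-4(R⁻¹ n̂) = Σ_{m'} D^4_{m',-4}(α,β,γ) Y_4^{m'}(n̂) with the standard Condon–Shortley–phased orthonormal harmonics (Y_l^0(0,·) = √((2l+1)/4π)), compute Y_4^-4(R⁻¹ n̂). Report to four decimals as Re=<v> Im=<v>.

Re=0.0042 Im=-0.0038

Need the full column D^4_{m',-4} for m'=−4..4 at α=2.0332, β=0.8939, γ=4.8919.
cos(β/2)=0.901770, sin(β/2)=0.432217
d^4_{-4,-4}: single k=0 term ⇒ +0.437285;  D = -0.367220+0.237419i
d^4_{-3,-4}: single k=0 term ⇒ -0.592811;  D = -0.510140-0.301963i
d^4_{-2,-4}: single k=0 term ⇒ +0.531565;  D = +0.038269-0.530186i
d^4_{-1,-4}: single k=0 term ⇒ -0.360311;  D = +0.333207-0.137102i
d^4_{0,-4}: single k=0 term ⇒ +0.193081;  D = +0.145408+0.127030i
d^4_{1,-4}: single k=0 term ⇒ -0.082773;  D = -0.020930+0.080083i
d^4_{2,-4}: single k=0 term ⇒ +0.028053;  D = -0.027456+0.005759i
d^4_{3,-4}: single k=0 term ⇒ -0.007187;  D = -0.004458-0.005637i
d^4_{4,-4}: single k=0 term ⇒ +0.001218;  D = +0.000518-0.001102i
Y_4^{m'}(θ=2.559,φ=4.956) and Σ D·Y over m':
  (-0.3672+0.2374i)·(+0.0228-0.0336i)  (-0.5101-0.3020i)·(+0.1162+0.1296i)  (+0.0383-0.5302i)·(-0.3473+0.1840i)  (+0.3332-0.1371i)·(-0.0986-0.3968i)  (+0.1454+0.1270i)·(-0.0953+0.0000i)  (-0.0209+0.0801i)·(+0.0986-0.3968i)  (-0.0275+0.0058i)·(-0.3473-0.1840i)  (-0.0045-0.0056i)·(-0.1162+0.1296i)  (+0.0005-0.0011i)·(+0.0228+0.0336i)
Y_4^-4(R⁻¹ n̂) = +0.004211-0.003795i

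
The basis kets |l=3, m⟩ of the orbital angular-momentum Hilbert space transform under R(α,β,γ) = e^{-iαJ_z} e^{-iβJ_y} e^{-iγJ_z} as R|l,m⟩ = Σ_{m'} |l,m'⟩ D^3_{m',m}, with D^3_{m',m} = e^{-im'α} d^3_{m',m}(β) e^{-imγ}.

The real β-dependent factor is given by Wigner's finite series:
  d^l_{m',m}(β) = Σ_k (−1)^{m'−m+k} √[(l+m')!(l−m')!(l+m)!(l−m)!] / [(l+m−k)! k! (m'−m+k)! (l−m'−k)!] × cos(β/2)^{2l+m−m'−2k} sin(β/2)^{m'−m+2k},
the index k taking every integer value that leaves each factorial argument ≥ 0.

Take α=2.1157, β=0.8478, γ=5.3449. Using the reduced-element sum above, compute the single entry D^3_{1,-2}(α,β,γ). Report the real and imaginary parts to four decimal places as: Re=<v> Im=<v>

Re=0.1974 Im=-0.2250

First d^3_{1,-2}(β=0.8478), then the phase factors e^{-i(1)α} and e^{-i(-2)γ}:
Half-angle: c=0.911492, s=0.411318. N=√(24·2·1·120)=75.894664
k: max(0,(-2)−(1))=0 … min(3+(-2),3−(1))=1
  k=0: (−1)^3·75.8947/(12)·0.9115^3·0.4113^3 = -0.333290
  k=1: (−1)^4·75.8947/(24)·0.9115^1·0.4113^5 = +0.033935
d^3_{1,-2}(0.8478) = -0.333290 +0.033935 = -0.299356
D = (-0.518336-0.855177i)·(-0.299356)·(-0.301032-0.953614i) = +0.197417-0.225034i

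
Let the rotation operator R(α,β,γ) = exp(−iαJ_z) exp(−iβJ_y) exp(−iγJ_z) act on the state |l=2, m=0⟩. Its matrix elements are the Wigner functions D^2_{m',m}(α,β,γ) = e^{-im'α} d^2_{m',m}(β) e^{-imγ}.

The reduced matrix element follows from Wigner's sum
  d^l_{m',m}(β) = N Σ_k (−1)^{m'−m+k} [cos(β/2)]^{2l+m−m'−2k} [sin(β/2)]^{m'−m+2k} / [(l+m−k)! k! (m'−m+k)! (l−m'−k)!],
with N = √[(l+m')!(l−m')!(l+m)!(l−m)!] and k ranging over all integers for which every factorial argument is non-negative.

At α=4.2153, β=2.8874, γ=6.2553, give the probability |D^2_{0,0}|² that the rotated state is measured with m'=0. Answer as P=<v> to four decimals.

First d^2_{0,0}(β=2.8874), then the phase factors e^{-i(0)α} and e^{-i(0)γ}:
With c≡cos(β/2)=0.126754 and s≡sin(β/2)=0.991934, N=[2·2·2·2]^{1/2}=4.000000
Admissible k: 0..2 (factorial args all ≥0)
  k=0: (−1)^0·4.0000/(4)·0.1268^4·0.9919^0 = +0.000258
  k=1: (−1)^1·4.0000/(1)·0.1268^2·0.9919^2 = -0.063234
  k=2: (−1)^2·4.0000/(4)·0.1268^0·0.9919^4 = +0.968125
d^2_{0,0}(2.8874) = +0.000258 -0.063234 +0.968125 = +0.905149
|D^2_{0,0}|² = |d^2_{0,0}(β)|² = (+0.905149)² = 0.819294 (the z-rotation phases have unit modulus)

P=0.8193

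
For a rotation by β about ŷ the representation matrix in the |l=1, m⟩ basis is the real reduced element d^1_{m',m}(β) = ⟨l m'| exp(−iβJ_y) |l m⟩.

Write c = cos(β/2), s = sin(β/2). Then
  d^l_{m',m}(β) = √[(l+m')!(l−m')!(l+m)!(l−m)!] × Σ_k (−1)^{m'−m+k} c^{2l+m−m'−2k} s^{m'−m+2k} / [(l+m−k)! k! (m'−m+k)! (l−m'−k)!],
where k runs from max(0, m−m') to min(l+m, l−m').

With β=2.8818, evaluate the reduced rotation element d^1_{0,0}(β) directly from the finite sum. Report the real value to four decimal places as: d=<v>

d^1_{0,0}(β=2.8818) via Wigner's sum:
c=cos(2.8818/2)=0.129531, s=sin(2.8818/2)=0.991575; N=√[1·1·1·1]=1.000000
k: max(0,(0)−(0))=0 … min(1+(0),1−(0))=1
  k=0: (−1)^0·1.0000/(1)·0.1295^2·0.9916^0 = +0.016778
  k=1: (−1)^1·1.0000/(1)·0.1295^0·0.9916^2 = -0.983222
d^1_{0,0}(2.8818) = +0.016778 -0.983222 = -0.966443

d=-0.9664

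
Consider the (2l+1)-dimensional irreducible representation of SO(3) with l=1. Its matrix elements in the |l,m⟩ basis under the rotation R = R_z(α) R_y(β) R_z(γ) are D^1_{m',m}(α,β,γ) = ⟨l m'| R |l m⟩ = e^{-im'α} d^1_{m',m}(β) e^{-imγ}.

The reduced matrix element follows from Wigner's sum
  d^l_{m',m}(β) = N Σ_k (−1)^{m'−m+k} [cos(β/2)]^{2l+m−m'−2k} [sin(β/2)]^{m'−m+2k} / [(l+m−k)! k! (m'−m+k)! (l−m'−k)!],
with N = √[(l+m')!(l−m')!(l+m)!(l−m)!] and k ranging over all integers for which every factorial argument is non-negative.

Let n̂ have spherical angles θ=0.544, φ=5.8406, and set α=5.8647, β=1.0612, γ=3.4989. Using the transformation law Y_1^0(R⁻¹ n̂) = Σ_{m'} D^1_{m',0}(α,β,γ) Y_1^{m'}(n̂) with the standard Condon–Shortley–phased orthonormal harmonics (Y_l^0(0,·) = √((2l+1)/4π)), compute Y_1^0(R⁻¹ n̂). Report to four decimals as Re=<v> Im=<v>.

Re=0.4246 Im=0.0000

Need the full column D^1_{m',0} for m'=−1..1 at α=5.8647, β=1.0612, γ=3.4989.
cos(β/2)=0.862504, sin(β/2)=0.506051
d^1_{-1,0}: single k=1 term ⇒ +0.617263;  D = +0.563996-0.250841i
d^1_{0,0}: k∈[0..1] ⇒ +0.743912 -0.256088 = +0.487825;  D = +0.487825+0.000000i
d^1_{1,0}: single k=0 term ⇒ -0.617263;  D = -0.563996-0.250841i
Y_1^{m'}(θ=0.544,φ=5.8406) and Σ D·Y over m':
  (+0.5640-0.2508i)·(+0.1616+0.0766i)  (+0.4878+0.0000i)·(+0.4181+0.0000i)  (-0.5640-0.2508i)·(-0.1616+0.0766i)
Y_1^0(R⁻¹ n̂) = +0.424633+0.000000i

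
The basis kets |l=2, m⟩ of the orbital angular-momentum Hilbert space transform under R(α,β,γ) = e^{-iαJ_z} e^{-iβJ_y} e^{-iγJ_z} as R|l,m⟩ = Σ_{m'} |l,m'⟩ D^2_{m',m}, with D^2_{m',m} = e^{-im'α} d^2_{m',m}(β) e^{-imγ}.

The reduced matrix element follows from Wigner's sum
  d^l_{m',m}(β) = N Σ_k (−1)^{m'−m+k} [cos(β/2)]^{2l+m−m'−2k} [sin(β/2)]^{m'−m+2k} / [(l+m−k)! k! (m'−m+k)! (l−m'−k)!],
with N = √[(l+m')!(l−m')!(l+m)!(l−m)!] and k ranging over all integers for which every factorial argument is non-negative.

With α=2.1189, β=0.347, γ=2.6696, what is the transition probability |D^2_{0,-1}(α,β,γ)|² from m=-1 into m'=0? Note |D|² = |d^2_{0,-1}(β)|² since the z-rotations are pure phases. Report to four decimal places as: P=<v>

P=0.1534

Split into d^2_{0,-1}(β=0.347) × two z-phases.
c=cos(0.347/2)=0.984987, s=sin(0.347/2)=0.172631; N=√[2·2·1·6]=4.898979
The bounds max(0,m−m')=0 and min(l+m,l−m')=1 give 2 terms
  k=0: (−1)^1·4.8990/(2)·0.9850^3·0.1726^1 = -0.404096
  k=1: (−1)^2·4.8990/(2)·0.9850^1·0.1726^3 = +0.012413
d^2_{0,-1}(0.347) = -0.404096 +0.012413 = -0.391684
|D^2_{0,-1}|² = |d^2_{0,-1}(β)|² = (-0.391684)² = 0.153416 (the z-rotation phases have unit modulus)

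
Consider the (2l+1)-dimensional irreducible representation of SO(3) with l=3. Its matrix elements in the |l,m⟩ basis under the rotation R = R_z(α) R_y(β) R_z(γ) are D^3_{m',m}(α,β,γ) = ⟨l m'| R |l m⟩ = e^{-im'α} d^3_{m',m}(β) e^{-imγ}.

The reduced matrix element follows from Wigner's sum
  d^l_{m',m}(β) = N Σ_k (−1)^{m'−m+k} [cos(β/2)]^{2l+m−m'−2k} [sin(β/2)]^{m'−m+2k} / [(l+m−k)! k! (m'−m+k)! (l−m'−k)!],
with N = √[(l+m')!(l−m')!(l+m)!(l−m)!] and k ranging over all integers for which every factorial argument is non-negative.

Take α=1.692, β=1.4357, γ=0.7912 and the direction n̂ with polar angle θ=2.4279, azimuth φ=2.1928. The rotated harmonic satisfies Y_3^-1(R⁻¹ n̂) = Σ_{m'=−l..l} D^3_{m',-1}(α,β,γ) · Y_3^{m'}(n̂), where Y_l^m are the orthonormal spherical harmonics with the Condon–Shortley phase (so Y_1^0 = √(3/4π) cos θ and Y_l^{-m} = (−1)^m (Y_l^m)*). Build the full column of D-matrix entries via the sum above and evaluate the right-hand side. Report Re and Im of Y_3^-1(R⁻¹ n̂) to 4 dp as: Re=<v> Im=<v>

Re=0.0237 Im=0.0108

Need the full column D^3_{m',-1} for m'=−3..3 at α=1.692, β=1.4357, γ=0.7912.
cos(β/2)=0.753222, sin(β/2)=0.657767
d^3_{-3,-1}: single k=2 term ⇒ +0.539362;  D = +0.493365-0.217952i
d^3_{-2,-1}: k∈[1..2] ⇒ +0.504296 -0.769156 = -0.264859;  D = +0.135534+0.227554i
d^3_{-1,-1}: k∈[0..2] ⇒ +0.182615 -1.114102 +0.637213 = -0.294274;  D = +0.232764-0.180051i
d^3_{0,-1}: k∈[0..2] ⇒ -0.552429 +1.263852 -0.321272 = +0.390150;  D = +0.274273+0.277474i
d^3_{1,-1}: k∈[0..2] ⇒ +0.835577 -0.849617 +0.080990 = +0.066950;  D = +0.041575-0.052477i
d^3_{2,-1}: k∈[0..1] ⇒ -0.769156 +0.293280 = -0.475876;  D = +0.405996+0.248244i
d^3_{3,-1}: single k=0 term ⇒ +0.411319;  D = -0.170565+0.374287i
Y_3^{m'}(θ=2.4279,φ=2.1928) and Σ D·Y over m':
  (+0.4934-0.2180i)·(+0.1120-0.0341i)  (+0.1355+0.2276i)·(+0.1063-0.3136i)  (+0.2328-0.1801i)·(-0.2290-0.3193i)  (+0.2743+0.2775i)·(+0.0403+0.0000i)  (+0.0416-0.0525i)·(+0.2290-0.3193i)  (+0.4060+0.2482i)·(+0.1063+0.3136i)  (-0.1706+0.3743i)·(-0.1120-0.0341i)
Y_3^-1(R⁻¹ n̂) = +0.023749+0.010828i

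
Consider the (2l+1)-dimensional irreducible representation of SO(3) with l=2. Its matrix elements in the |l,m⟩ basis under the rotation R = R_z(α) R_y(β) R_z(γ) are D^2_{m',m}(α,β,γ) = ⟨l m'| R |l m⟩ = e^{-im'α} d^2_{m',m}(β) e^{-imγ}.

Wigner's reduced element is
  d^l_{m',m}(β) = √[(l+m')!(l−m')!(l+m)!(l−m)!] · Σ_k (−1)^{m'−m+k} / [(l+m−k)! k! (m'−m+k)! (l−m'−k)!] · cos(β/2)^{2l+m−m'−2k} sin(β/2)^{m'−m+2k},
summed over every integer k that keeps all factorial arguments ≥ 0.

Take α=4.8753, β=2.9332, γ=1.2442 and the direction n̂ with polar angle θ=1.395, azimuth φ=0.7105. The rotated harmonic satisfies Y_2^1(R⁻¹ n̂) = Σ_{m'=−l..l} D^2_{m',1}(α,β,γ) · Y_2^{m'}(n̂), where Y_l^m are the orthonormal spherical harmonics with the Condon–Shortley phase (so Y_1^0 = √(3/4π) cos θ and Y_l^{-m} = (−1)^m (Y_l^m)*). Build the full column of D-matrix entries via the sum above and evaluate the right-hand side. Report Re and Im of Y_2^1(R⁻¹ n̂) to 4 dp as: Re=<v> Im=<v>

Need the full column D^2_{m',1} for m'=−2..2 at α=4.8753, β=2.9332, γ=1.2442.
cos(β/2)=0.104008, sin(β/2)=0.994576
d^2_{-2,1}: single k=3 term ⇒ +0.204650;  D = -0.124245+0.162618i
d^2_{-1,1}: k∈[2..3] ⇒ +0.032102 -0.978482 = -0.946380;  D = +0.835241+0.444979i
d^2_{0,1}: k∈[1..2] ⇒ +0.002741 -0.250644 = -0.247902;  D = -0.079532+0.234798i
d^2_{1,1}: k∈[0..1] ⇒ +0.000117 -0.032102 = -0.031985;  D = -0.031557-0.005212i
d^2_{2,1}: single k=0 term ⇒ -0.002238;  D = +0.000002-0.002238i
Y_2^{m'}(θ=1.395,φ=0.7105) and Σ D·Y over m':
  (-0.1242+0.1626i)·(+0.0559-0.3703i)  (+0.8352+0.4450i)·(+0.1008-0.0868i)  (-0.0795+0.2348i)·(-0.2865+0.0000i)  (-0.0316-0.0052i)·(-0.1008-0.0868i)  (+0.0000-0.0022i)·(+0.0559+0.3703i)
Y_2^1(R⁻¹ n̂) = +0.202445-0.036624i

Re=0.2024 Im=-0.0366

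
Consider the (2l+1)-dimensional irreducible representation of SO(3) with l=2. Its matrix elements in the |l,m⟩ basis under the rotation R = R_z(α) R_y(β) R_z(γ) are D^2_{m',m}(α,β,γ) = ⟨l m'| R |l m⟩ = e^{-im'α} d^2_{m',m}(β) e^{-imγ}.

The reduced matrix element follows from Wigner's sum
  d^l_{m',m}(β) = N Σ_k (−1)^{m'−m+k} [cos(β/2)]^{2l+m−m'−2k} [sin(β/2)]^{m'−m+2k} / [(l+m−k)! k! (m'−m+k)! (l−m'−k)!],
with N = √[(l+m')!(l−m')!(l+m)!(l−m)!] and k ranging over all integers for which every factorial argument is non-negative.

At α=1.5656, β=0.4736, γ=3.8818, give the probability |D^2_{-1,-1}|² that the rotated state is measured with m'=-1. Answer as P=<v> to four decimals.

P=0.5431

Split into d^2_{-1,-1}(β=0.4736) × two z-phases.
c=cos(0.4736/2)=0.972094, s=sin(0.4736/2)=0.234593; N=√[1·6·1·6]=6.000000
Admissible k: 0..1 (factorial args all ≥0)
  k=0: (−1)^0·6.0000/(6)·0.9721^4·0.2346^0 = +0.892961
  k=1: (−1)^1·6.0000/(2)·0.9721^2·0.2346^2 = -0.156016
d^2_{-1,-1}(0.4736) = +0.892961 -0.156016 = +0.736945
|D^2_{-1,-1}|² = |d^2_{-1,-1}(β)|² = (+0.736945)² = 0.543088 (the z-rotation phases have unit modulus)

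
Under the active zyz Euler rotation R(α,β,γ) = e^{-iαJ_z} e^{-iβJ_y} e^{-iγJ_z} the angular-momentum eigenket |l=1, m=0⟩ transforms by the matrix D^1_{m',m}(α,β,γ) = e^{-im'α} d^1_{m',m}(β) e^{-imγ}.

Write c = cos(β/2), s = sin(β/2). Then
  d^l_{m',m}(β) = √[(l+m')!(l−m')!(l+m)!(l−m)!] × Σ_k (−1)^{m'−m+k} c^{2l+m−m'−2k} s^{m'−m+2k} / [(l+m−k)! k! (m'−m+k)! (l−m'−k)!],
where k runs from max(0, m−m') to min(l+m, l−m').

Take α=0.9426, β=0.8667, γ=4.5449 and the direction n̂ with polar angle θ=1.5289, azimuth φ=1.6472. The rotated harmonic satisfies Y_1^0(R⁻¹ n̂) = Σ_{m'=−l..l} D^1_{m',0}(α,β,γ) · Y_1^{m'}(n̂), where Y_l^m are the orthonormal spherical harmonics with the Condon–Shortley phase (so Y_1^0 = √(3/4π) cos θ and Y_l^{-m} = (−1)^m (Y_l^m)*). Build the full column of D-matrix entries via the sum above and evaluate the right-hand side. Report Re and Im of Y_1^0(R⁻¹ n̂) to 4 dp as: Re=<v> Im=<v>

Need the full column D^1_{m',0} for m'=−1..1 at α=0.9426, β=0.8667, γ=4.5449.
cos(β/2)=0.907564, sin(β/2)=0.419913
d^1_{-1,0}: single k=1 term ⇒ +0.538955;  D = +0.316736+0.436062i
d^1_{0,0}: k∈[0..1] ⇒ +0.823673 -0.176327 = +0.647345;  D = +0.647345+0.000000i
d^1_{1,0}: single k=0 term ⇒ -0.538955;  D = -0.316736+0.436062i
Y_1^{m'}(θ=1.5289,φ=1.6472) and Σ D·Y over m':
  (+0.3167+0.4361i)·(-0.0263-0.3442i)  (+0.6473+0.0000i)·(+0.0205+0.0000i)  (-0.3167+0.4361i)·(+0.0263-0.3442i)
Y_1^0(R⁻¹ n̂) = +0.296728+0.000000i

Re=0.2967 Im=0.0000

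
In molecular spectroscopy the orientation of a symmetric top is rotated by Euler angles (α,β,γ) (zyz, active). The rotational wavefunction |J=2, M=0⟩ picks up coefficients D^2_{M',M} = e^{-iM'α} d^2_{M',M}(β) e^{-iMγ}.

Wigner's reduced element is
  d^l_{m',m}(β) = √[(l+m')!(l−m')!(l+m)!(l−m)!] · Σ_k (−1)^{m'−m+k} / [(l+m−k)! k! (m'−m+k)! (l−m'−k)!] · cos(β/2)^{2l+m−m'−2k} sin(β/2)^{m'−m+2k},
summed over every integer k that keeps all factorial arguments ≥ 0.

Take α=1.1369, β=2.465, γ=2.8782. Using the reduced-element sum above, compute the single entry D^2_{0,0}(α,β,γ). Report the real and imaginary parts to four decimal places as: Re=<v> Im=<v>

Re=0.4119 Im=0.0000

Split into d^2_{0,0}(β=2.465) × two z-phases.
c=cos(2.465/2)=0.331880, s=sin(2.465/2)=0.943321; N=√[2·2·2·2]=4.000000
k: max(0,(0)−(0))=0 … min(2+(0),2−(0))=2
  k=0: (−1)^0·4.0000/(4)·0.3319^4·0.9433^0 = +0.012132
  k=1: (−1)^1·4.0000/(1)·0.3319^2·0.9433^2 = -0.392051
  k=2: (−1)^2·4.0000/(4)·0.3319^0·0.9433^4 = +0.791843
d^2_{0,0}(2.465) = +0.012132 -0.392051 +0.791843 = +0.411923
Phases: e^{-i·(0)·1.1369}=+1.000000+0.000000i, e^{-i·(0)·2.8782}=+1.000000+0.000000i ⇒ D=+0.411923+0.000000i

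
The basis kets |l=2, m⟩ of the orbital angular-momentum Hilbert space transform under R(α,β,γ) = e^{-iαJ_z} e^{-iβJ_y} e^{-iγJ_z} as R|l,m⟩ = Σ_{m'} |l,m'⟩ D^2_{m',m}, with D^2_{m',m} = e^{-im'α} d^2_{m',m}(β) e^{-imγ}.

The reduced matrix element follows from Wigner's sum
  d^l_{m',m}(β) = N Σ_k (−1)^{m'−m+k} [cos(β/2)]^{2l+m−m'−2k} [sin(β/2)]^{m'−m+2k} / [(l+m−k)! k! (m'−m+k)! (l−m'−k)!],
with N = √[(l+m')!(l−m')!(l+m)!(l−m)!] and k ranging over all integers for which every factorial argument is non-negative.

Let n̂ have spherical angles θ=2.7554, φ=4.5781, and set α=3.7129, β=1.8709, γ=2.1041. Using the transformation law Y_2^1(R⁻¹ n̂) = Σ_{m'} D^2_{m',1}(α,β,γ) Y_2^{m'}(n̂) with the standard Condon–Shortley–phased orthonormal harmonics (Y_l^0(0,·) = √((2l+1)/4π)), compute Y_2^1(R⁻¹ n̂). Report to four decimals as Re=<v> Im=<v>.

Re=0.0652 Im=0.3313

Need the full column D^2_{m',1} for m'=−2..2 at α=3.7129, β=1.8709, γ=2.1041.
cos(β/2)=0.593456, sin(β/2)=0.804866
d^2_{-2,1}: single k=3 term ⇒ +0.618856;  D = +0.354173-0.507488i
d^2_{-1,1}: k∈[2..3] ⇒ +0.684457 -0.419657 = +0.264800;  D = -0.010061+0.264608i
d^2_{0,1}: k∈[1..2] ⇒ +0.412065 -0.757941 = -0.345876;  D = +0.175837+0.297845i
d^2_{1,1}: k∈[0..1] ⇒ +0.124038 -0.684457 = -0.560419;  D = -0.500616-0.251898i
d^2_{2,1}: single k=0 term ⇒ -0.336450;  D = +0.334592-0.035303i
Y_2^{m'}(θ=2.7554,φ=4.5781) and Σ D·Y over m':
  (+0.3542-0.5075i)·(-0.0528-0.0145i)  (-0.0101+0.2646i)·(+0.0361-0.2671i)  (+0.1758+0.2978i)·(+0.4965+0.0000i)  (-0.5006-0.2519i)·(-0.0361-0.2671i)  (+0.3346-0.0353i)·(-0.0528+0.0145i)
Y_2^1(R⁻¹ n̂) = +0.065150+0.331348i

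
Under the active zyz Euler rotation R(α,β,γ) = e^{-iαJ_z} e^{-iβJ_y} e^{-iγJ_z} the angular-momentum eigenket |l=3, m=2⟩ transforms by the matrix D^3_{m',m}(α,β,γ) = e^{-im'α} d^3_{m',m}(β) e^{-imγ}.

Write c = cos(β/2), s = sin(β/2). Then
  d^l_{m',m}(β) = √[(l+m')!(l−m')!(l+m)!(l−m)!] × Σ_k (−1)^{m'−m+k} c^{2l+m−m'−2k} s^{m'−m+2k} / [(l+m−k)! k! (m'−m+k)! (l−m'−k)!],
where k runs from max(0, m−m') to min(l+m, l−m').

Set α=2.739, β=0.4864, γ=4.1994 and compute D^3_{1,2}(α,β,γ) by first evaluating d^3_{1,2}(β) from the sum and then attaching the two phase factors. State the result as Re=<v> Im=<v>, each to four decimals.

First d^3_{1,2}(β=0.4864), then the phase factors e^{-i(1)α} and e^{-i(2)γ}:
Half-angle: c=0.970572, s=0.240810. N=√(24·2·120·1)=75.894664
k: max(0,(2)−(1))=1 … min(3+(2),3−(1))=2
  k=1: (−1)^0·75.8947/(24)·0.9706^5·0.2408^1 = +0.655864
  k=2: (−1)^1·75.8947/(12)·0.9706^3·0.2408^3 = -0.080749
d^3_{1,2}(0.4864) = +0.655864 -0.080749 = +0.575115
Attach z-rotation phases: D = e^{-i(1)(2.739)}·(+0.575115)·e^{-i(2)(4.1994)} = +0.081521+0.569308i

Re=0.0815 Im=0.5693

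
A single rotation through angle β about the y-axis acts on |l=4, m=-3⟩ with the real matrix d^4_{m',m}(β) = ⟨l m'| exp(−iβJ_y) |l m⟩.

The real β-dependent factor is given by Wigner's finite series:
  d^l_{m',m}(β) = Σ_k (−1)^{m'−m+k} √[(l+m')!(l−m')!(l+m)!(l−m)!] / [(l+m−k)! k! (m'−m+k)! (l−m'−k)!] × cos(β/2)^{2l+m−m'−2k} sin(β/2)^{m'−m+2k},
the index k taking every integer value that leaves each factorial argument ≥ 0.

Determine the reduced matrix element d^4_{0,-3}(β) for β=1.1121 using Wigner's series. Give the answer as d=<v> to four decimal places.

d=-0.4721

d^4_{0,-3}(β=1.1121) via Wigner's sum:
Half-angle: c=0.849347, s=0.527835. N=√(24·24·1·5040)=1703.830978
The bounds max(0,m−m')=0 and min(l+m,l−m')=1 give 2 terms
  k=0: (−1)^3·1703.8310/(144)·0.8493^5·0.5278^3 = -0.769103
  k=1: (−1)^4·1703.8310/(144)·0.8493^3·0.5278^5 = +0.297038
d^4_{0,-3}(1.1121) = -0.769103 +0.297038 = -0.472065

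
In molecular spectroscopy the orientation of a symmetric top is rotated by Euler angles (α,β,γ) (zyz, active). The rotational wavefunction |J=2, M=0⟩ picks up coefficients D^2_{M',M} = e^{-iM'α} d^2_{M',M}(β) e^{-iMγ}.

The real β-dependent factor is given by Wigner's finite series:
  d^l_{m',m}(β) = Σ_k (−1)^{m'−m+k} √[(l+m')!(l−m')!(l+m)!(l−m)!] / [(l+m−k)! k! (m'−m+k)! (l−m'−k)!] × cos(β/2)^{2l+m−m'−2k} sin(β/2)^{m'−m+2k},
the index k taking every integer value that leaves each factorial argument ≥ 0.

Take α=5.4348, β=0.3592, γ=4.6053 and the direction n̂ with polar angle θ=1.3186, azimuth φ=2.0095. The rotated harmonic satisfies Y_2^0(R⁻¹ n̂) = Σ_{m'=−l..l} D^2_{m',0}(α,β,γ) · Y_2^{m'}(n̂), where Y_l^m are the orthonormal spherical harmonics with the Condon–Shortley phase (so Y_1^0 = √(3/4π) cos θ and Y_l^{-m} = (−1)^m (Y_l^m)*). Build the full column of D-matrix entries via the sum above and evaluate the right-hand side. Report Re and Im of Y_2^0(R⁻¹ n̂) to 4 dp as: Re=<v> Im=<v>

Need the full column D^2_{m',0} for m'=−2..2 at α=5.4348, β=0.3592, γ=4.6053.
cos(β/2)=0.983915, sin(β/2)=0.178636
d^2_{-2,0}: single k=2 term ⇒ +0.075671;  D = -0.009507-0.075071i
d^2_{-1,0}: k∈[1..2] ⇒ +0.416790 -0.013739 = +0.403052;  D = +0.266496-0.302375i
d^2_{0,0}: k∈[0..2] ⇒ +0.937197 -0.123570 +0.001018 = +0.814645;  D = +0.814645+0.000000i
d^2_{1,0}: k∈[0..1] ⇒ -0.416790 +0.013739 = -0.403052;  D = -0.266496-0.302375i
d^2_{2,0}: single k=0 term ⇒ +0.075671;  D = -0.009507+0.075071i
Y_2^{m'}(θ=1.3186,φ=2.0095) and Σ D·Y over m':
  (-0.0095-0.0751i)·(-0.2315+0.2786i)  (+0.2665-0.3024i)·(-0.0793-0.1690i)  (+0.8146+0.0000i)·(-0.2565+0.0000i)  (-0.2665-0.3024i)·(+0.0793-0.1690i)  (-0.0095+0.0751i)·(-0.2315-0.2786i)
Y_2^0(R⁻¹ n̂) = -0.307174+0.000000i

Re=-0.3072 Im=0.0000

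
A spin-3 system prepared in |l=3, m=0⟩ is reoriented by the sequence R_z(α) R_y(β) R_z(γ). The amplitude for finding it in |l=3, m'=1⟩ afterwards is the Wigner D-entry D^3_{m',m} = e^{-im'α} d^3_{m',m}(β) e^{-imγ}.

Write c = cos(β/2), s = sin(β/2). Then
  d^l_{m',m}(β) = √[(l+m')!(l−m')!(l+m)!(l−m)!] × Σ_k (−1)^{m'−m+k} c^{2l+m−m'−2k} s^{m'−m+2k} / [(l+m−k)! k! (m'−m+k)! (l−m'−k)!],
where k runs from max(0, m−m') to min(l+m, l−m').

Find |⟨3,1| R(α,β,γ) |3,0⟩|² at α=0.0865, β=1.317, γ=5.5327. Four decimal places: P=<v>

Split into d^3_{1,0}(β=1.317) × two z-phases.
Half-angle: c=0.790911, s=0.611931. N=√(24·2·6·6)=41.569219
k: max(0,(0)−(1))=0 … min(3+(0),3−(1))=2
  k=0: (−1)^1·41.5692/(12)·0.7909^5·0.6119^1 = -0.656042
  k=1: (−1)^2·41.5692/(4)·0.7909^3·0.6119^3 = +1.178155
  k=2: (−1)^3·41.5692/(12)·0.7909^1·0.6119^5 = -0.235088
d^3_{1,0}(1.317) = -0.656042 +1.178155 -0.235088 = +0.287025
|D^3_{1,0}|² = |d^3_{1,0}(β)|² = (+0.287025)² = 0.082384 (the z-rotation phases have unit modulus)

P=0.0824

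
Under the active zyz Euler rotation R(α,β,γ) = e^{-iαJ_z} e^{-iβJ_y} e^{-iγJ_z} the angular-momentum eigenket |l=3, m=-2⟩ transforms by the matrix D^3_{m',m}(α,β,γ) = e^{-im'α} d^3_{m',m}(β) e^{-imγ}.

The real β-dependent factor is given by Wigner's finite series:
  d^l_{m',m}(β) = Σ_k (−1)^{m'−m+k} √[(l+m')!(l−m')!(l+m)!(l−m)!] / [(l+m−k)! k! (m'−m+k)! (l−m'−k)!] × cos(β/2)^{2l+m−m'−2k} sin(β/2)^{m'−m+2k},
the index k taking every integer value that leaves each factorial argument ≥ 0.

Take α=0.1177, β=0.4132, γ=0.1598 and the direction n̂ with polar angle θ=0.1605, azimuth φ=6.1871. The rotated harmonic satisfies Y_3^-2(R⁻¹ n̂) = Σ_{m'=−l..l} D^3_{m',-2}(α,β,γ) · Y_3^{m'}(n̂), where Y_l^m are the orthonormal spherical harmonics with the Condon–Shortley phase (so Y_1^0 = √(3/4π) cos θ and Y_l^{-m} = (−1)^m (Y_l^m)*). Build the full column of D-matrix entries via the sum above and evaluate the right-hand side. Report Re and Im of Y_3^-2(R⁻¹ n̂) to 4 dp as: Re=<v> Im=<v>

Need the full column D^3_{m',-2} for m'=−3..3 at α=0.1177, β=0.4132, γ=0.1598.
cos(β/2)=0.978734, sin(β/2)=0.205133
d^3_{-3,-2}: single k=1 term ⇒ +0.451269;  D = +0.352956+0.281186i
d^3_{-2,-2}: k∈[0..1] ⇒ +0.878998 -0.193064 = +0.685934;  D = +0.582976+0.361449i
d^3_{-1,-2}: k∈[0..1] ⇒ -0.582586 +0.051184 = -0.531402;  D = -0.481396-0.225046i
d^3_{0,-2}: k∈[0..1] ⇒ +0.211491 -0.009290 = +0.202201;  D = +0.191961+0.063529i
d^3_{1,-2}: k∈[0..1] ⇒ -0.051184 +0.001124 = -0.050060;  D = -0.049043-0.010039i
d^3_{2,-2}: k∈[0..1] ⇒ +0.008481 -0.000075 = +0.008406;  D = +0.008377+0.000707i
d^3_{3,-2}: single k=0 term ⇒ -0.000871;  D = -0.000870+0.000029i
Y_3^{m'}(θ=0.1605,φ=6.1871) and Σ D·Y over m':
  (+0.3530+0.2812i)·(+0.0016+0.0005i)  (+0.5830+0.3614i)·(+0.0253+0.0049i)  (-0.4814-0.2250i)·(+0.1991+0.0192i)  (+0.1920+0.0635i)·(+0.6897+0.0000i)  (-0.0490-0.0100i)·(-0.1991+0.0192i)  (+0.0084+0.0007i)·(+0.0253-0.0049i)  (-0.0009+0.0000i)·(-0.0016+0.0005i)
Y_3^-2(R⁻¹ n̂) = +0.064462+0.003453i

Re=0.0645 Im=0.0035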